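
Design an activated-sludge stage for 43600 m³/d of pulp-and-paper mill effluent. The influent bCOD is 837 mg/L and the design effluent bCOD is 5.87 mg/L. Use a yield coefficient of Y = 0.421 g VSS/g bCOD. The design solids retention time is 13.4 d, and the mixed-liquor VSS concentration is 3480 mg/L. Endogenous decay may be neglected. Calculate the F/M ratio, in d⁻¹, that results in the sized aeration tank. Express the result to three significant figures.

F/M ≈ 0.179 d⁻¹

V·X = Y·Q·ΔS·θ_c gives V = 0.421 × 43600 × (837 − 5.87) × 13.4 / 3480 = 58744 m³.
F/M = Q·S₀ / (V·X) = 43600 × 837 / (58744 × 3480) = 0.1785 g bCOD·(g VSS·d)⁻¹.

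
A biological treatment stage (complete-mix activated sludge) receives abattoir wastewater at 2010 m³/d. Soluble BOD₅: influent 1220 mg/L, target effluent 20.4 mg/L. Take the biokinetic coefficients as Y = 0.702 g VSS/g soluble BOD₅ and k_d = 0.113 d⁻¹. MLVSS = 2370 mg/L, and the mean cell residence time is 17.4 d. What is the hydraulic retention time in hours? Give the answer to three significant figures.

Rearranging the biomass balance for a CMAS with decay, V = Y·Q·ΔS·θ_c / [X·(1+k_d θ_c)] = 0.702 × 2010 × (1220 − 20.4) × 17.4 / [2370 × (1 + 0.113 × 17.4)] = 2.95×10^7 / 7030 = 4190 m³.
Hydraulic retention time τ = V/Q = 4190 / 2010 = 2.084 d = 50.02 h.

τ ≈ 50.0 h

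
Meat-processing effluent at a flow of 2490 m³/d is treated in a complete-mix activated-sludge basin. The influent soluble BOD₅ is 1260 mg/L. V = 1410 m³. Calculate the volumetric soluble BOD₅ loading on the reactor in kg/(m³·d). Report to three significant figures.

L_v ≈ 2.23 kg soluble BOD₅/(m³·d)

Applied soluble BOD₅ load per unit volume = Q·S₀/V = (2490 × 1260/1000)/1410 = 2.225 kg soluble BOD₅·m⁻³·d⁻¹.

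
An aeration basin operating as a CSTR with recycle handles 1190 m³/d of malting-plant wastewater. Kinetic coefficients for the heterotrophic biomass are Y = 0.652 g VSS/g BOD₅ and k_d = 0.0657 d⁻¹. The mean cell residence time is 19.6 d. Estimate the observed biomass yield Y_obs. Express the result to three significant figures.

Y_obs ≈ 0.285 g VSS/g BOD₅

Correct the yield for decay: Y_obs = Y/(1 + k_d θ_c) = 0.652 / (1 + 0.0657 × 19.6) = 0.652 / 2.288 = 0.2850.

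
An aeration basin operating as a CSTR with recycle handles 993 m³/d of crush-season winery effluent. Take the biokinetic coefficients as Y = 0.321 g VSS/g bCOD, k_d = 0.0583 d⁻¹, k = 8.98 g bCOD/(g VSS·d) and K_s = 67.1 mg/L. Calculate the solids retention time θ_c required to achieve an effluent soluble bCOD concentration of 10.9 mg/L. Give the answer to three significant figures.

θ_c ≈ 2.90 d

From 1/θ_c = Y·k·S/(K_s + S) − k_d: Y·k·S/(K_s+S) = 0.321 × 8.98 × 10.9 / (67.1 + 10.9) = 0.4028 d⁻¹.
1/θ_c = 0.4028 − 0.0583 = 0.3445 d⁻¹, so θ_c = 2.903 d.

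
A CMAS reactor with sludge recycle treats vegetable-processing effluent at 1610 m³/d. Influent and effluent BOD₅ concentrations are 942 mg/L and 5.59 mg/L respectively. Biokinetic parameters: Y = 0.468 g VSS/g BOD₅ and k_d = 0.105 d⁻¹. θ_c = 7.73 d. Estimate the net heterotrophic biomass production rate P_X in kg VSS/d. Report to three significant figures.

P_X ≈ 389 kg VSS/d

Observed yield with endogenous decay: Y_obs = Y / (1 + k_d·θ_c) = 0.468 / (1 + 0.105 × 7.73) = 0.468 / 1.812 = 0.2583 g VSS/g BOD₅.
ΔS = 942 − 5.59 = 936.4 mg/L, so the substrate removal rate is 1610 × 936.4/1000 = 1508 kg BOD₅/d.
P_X = Y_obs · Q(S₀ − S) = 0.2583 × 1508 = 389.5 kg VSS/d.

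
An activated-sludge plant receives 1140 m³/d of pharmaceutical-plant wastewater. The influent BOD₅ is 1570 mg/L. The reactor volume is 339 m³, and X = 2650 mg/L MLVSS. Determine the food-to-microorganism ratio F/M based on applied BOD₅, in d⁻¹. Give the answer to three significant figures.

F/M ≈ 1.99 d⁻¹

F/M = applied load / biomass = Q·S₀/(V·X) = 1140 × 1570 / (339.0 × 2650) = 1.992 d⁻¹.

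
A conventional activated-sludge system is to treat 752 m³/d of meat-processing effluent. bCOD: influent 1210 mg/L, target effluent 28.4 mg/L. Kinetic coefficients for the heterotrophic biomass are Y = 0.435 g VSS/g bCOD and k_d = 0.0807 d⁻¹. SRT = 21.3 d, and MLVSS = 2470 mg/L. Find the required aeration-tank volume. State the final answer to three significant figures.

From the SRT design equation V = Y Q (S₀−S) θ_c / [X (1 + k_d θ_c)] = 0.435 × 752 × (1210 − 28.4) × 21.3 / [2470 × (1 + 0.0807 × 21.3)] = 8.23×10^6 / 6716 = 1226 m³.

V ≈ 1230 m³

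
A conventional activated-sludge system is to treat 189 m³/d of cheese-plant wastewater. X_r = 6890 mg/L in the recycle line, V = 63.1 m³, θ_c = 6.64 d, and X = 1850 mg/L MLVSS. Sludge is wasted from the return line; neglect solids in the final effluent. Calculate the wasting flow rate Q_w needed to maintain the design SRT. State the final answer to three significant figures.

Q_w ≈ 2.55 m³/d

θ_c = V·X/(Q_w·X_r) when wasting from the recycle, so Q_w = V·X/(θ_c·X_r) = 63.10 × 1850 / (6.64 × 6890) = 2.552 m³/d.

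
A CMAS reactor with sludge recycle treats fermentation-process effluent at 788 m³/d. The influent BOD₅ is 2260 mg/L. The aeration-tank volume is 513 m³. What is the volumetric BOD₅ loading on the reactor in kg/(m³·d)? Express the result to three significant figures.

L_v ≈ 3.47 kg BOD₅/(m³·d)

Applied BOD₅ load per unit volume = Q·S₀/V = (788 × 2260/1000)/513.0 = 3.472 kg BOD₅·m⁻³·d⁻¹.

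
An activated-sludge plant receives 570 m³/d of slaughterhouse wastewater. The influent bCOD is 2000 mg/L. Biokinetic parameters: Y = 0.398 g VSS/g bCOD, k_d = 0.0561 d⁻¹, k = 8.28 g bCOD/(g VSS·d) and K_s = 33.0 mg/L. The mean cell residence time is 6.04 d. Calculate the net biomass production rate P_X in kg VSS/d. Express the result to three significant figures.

P_X ≈ 338 kg VSS/d

From the Monod/SRT balance for a CMAS, S = K_s·(1+k_d θ_c)/[θ_c·(Y k − k_d) − 1] = 33.0 × (1 + 0.0561 × 6.04) / [6.04 × (0.398 × 8.28 − 0.0561) − 1] = 44.18 / 18.57 = 2.380 mg/L.
Y_obs = Y / (1 + k_d θ_c) = 0.398 / (1 + 0.0561 × 6.04) = 0.398 / 1.339 = 0.2973.
Mass of bCOD removed per day: Q(S₀ − S) = 570 × 1998 g/m³ = 1139 kg/d.
Net biomass production P_X = Y_obs × Q·(S₀ − S) = 0.2973 × 1139 = 338.5 kg VSS/d.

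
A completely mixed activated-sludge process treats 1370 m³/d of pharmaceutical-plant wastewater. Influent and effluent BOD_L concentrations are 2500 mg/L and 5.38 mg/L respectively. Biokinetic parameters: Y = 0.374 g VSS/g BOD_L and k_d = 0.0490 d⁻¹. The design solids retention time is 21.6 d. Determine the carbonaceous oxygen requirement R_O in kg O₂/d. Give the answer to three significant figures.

Correct the yield for decay: Y_obs = Y/(1 + k_d θ_c) = 0.374 / (1 + 0.0490 × 21.6) = 0.374 / 2.058 = 0.1817.
ΔS = 2500 − 5.38 = 2495 mg/L, so the substrate removal rate is 1370 × 2495/1000 = 3418 kg BOD_L/d.
P_X = Y_obs·Q·(S₀ − S) = 0.1817 × 3418 = 621.0 kg VSS/d.
R_O = Q·(S₀ − S) − 1.42·P_X = 3418 − 1.42 × 621.0 = 2536 kg O₂/d.

R_O ≈ 2540 kg O₂/d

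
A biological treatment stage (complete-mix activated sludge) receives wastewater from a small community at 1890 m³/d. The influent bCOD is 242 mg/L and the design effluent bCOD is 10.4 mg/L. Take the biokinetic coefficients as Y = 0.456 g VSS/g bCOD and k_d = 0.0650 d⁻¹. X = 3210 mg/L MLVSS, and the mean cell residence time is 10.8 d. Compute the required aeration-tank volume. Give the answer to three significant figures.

From the SRT design equation V = Y Q (S₀−S) θ_c / [X (1 + k_d θ_c)] = 0.456 × 1890 × (242 − 10.4) × 10.8 / [3210 × (1 + 0.0650 × 10.8)] = 2.16×10^6 / 5463 = 394.6 m³.

V ≈ 395 m³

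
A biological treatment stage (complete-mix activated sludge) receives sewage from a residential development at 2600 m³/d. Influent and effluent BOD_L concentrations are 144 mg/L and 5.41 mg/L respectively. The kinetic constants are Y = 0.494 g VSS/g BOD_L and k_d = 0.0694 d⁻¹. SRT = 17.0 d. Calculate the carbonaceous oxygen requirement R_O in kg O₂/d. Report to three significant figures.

Correct the yield for decay: Y_obs = Y/(1 + k_d θ_c) = 0.494 / (1 + 0.0694 × 17.0) = 0.494 / 2.180 = 0.2266.
ΔS = 144 − 5.41 = 138.6 mg/L, so the substrate removal rate is 2600 × 138.6/1000 = 360.3 kg BOD_L/d.
Biomass synthesised: P_X = Y_obs × 360.3 = 81.66 kg VSS/d.
R_O = Q·(S₀ − S) − 1.42·P_X = 360.3 − 1.42 × 81.66 = 244.4 kg O₂/d.

R_O ≈ 244 kg O₂/d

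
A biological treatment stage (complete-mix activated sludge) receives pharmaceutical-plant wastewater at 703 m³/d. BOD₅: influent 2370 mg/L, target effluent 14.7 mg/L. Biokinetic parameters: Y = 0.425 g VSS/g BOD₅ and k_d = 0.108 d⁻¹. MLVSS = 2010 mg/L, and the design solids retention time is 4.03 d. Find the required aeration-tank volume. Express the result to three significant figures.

V ≈ 983 m³

Rearranging the biomass balance for a CMAS with decay, V = Y·Q·ΔS·θ_c / [X·(1+k_d θ_c)] = 0.425 × 703 × (2370 − 14.7) × 4.03 / [2010 × (1 + 0.108 × 4.03)] = 2.84×10^6 / 2885 = 983.0 m³.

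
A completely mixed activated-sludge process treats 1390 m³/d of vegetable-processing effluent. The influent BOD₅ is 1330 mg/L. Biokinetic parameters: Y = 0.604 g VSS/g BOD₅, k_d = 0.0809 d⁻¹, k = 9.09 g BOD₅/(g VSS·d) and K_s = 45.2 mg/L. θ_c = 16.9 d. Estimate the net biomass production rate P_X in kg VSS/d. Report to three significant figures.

Effluent substrate depends only on kinetics and SRT: S = K_s(1 + k_d θ_c) / [θ_c(Yk − k_d) − 1] = 45.2 × (1 + 0.0809 × 16.9) / [16.9 × (0.604 × 9.09 − 0.0809) − 1] = 107.0 / 90.42 = 1.183 mg/L.
The observed yield is Y_obs = Y/(1 + k_d·θ_c) = 0.604 / (1 + 0.0809 × 16.9) = 0.604 / 2.367 = 0.2552 g VSS per g BOD₅ removed.
Mass of BOD₅ removed per day: Q(S₀ − S) = 1390 × 1329 g/m³ = 1847 kg/d.
P_X = Y_obs · Q(S₀ − S) = 0.2552 × 1847 = 471.3 kg VSS/d.

P_X ≈ 471 kg VSS/d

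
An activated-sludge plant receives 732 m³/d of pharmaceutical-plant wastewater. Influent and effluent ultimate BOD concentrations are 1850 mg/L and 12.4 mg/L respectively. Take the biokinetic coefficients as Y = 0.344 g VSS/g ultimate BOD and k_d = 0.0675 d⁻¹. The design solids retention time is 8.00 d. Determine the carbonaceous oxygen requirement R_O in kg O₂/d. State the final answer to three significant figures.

R_O ≈ 918 kg O₂/d

Observed yield with endogenous decay: Y_obs = Y / (1 + k_d·θ_c) = 0.344 / (1 + 0.0675 × 8.00) = 0.344 / 1.540 = 0.2234 g VSS/g ultimate BOD.
Q·(S₀ − S) = 732 × (1850 − 12.4) × 10⁻³ = 1345 kg/d removed.
P_X = Y_obs·Q·(S₀ − S) = 0.2234 × 1345 = 300.5 kg VSS/d.
R_O = Q·ΔS − 1.42 P_X = 1345 − 426.7 = 918.5 kg O₂/d.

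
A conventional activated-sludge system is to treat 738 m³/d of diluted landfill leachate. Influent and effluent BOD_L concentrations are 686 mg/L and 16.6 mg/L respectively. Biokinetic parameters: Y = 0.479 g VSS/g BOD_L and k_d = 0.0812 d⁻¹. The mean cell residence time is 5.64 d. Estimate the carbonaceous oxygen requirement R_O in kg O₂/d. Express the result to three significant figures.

R_O ≈ 264 kg O₂/d

The observed yield is Y_obs = Y/(1 + k_d·θ_c) = 0.479 / (1 + 0.0812 × 5.64) = 0.479 / 1.458 = 0.3285 g VSS per g BOD_L removed.
Q·(S₀ − S) = 738 × (686 − 16.6) × 10⁻³ = 494.0 kg/d removed.
Net sludge production P_X = 0.3285 × 494.0 = 162.3 kg VSS/d.
R_O = Q·(S₀ − S) − 1.42·P_X = 494.0 − 1.42 × 162.3 = 263.5 kg O₂/d.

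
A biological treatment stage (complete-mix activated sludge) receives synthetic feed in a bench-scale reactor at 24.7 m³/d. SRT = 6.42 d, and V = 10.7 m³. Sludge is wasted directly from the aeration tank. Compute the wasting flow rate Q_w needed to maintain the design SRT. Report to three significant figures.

Wasting from the aeration tank: Q_w = V / θ_c = 10.70 / 6.42 = 1.667 m³/d.

Q_w ≈ 1.67 m³/d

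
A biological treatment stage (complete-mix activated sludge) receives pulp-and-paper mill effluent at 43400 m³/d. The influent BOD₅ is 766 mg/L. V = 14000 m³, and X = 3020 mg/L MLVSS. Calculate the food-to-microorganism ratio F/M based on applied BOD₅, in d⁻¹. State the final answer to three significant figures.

F/M ≈ 0.786 d⁻¹

F/M = applied load / biomass = Q·S₀/(V·X) = 43400 × 766 / (14000 × 3020) = 0.7863 d⁻¹.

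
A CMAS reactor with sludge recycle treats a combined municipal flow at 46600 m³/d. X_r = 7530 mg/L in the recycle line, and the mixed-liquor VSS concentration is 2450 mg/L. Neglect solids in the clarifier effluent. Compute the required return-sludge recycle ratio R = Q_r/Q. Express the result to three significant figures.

R = Q_r/Q = X/(X_r − X) = 2450 / (7530 − 2450) = 0.4823.

R ≈ 0.482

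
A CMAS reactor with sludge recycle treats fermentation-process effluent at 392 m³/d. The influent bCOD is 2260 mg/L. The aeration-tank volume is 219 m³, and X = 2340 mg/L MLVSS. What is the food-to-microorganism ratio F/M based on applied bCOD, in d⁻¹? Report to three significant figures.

Food-to-microorganism ratio F/M = Q S₀ / (V X) = 392 × 2260 / (219.0 × 2340) = 1.729 d⁻¹.

F/M ≈ 1.73 d⁻¹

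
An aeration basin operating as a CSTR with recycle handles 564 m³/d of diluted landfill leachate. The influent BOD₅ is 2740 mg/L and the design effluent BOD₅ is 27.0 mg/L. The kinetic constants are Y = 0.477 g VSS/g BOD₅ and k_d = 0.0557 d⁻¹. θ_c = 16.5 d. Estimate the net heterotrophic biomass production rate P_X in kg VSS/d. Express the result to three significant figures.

The observed yield is Y_obs = Y/(1 + k_d·θ_c) = 0.477 / (1 + 0.0557 × 16.5) = 0.477 / 1.919 = 0.2486 g VSS per g BOD₅ removed.
Q·(S₀ − S) = 564 × (2740 − 27.0) × 10⁻³ = 1530 kg/d removed.
Biomass produced: P_X = Y_obs·Q·ΔS = 0.2486 × 1530 ≈ 380.3 kg VSS/d.

P_X ≈ 380 kg VSS/d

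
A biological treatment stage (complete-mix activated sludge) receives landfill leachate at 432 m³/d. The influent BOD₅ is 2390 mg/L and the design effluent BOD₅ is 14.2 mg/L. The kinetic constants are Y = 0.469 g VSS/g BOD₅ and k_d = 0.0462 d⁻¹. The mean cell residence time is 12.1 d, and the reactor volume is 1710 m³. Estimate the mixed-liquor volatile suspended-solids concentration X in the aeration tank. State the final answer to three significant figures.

Solving the biomass balance for X: X = Y Q (S₀−S) θ_c / [V (1+k_d θ_c)] = 0.469 × 432 × (2390 − 14.2) × 12.1 / [1710 × (1 + 0.0462 × 12.1)] = 2185 mg/L.

X ≈ 2180 mg/L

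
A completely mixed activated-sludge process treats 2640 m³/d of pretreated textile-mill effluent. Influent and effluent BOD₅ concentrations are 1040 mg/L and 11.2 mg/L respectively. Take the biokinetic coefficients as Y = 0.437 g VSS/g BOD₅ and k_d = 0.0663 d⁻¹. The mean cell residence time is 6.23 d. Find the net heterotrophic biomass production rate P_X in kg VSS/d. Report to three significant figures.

P_X ≈ 840 kg VSS/d

Correct the yield for decay: Y_obs = Y/(1 + k_d θ_c) = 0.437 / (1 + 0.0663 × 6.23) = 0.437 / 1.413 = 0.3093.
Substrate removed = Q·(S₀ − S) = 2640 m³/d × (1040 − 11.2) g/m³ = 2.72×10^6 g/d = 2716 kg/d.
P_X = Y_obs · Q(S₀ − S) = 0.3093 × 2716 = 840.0 kg VSS/d.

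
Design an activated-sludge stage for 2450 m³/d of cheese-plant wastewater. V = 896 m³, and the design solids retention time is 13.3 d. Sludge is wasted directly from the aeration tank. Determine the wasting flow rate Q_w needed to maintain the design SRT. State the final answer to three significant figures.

For wasting at MLVSS concentration, Q_w = V/θ_c = 896.0/13.3 = 67.37 m³/d.

Q_w ≈ 67.4 m³/d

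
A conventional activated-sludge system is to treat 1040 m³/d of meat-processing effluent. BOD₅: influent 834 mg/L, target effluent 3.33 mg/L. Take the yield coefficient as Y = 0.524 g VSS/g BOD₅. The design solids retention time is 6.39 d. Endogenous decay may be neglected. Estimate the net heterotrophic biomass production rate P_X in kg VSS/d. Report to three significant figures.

Since k_d ≈ 0, Y_obs = Y = 0.524 g VSS/g BOD₅.
Q·(S₀ − S) = 1040 × (834 − 3.33) × 10⁻³ = 863.9 kg/d removed.
Net biomass production P_X = Y_obs × Q·(S₀ − S) = 0.5240 × 863.9 = 452.7 kg VSS/d.

P_X ≈ 453 kg VSS/d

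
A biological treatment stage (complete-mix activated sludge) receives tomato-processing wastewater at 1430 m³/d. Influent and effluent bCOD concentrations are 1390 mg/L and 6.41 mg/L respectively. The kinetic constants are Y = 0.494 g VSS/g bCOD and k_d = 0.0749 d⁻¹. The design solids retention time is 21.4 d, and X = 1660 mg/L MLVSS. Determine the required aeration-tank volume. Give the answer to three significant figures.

From the SRT design equation V = Y Q (S₀−S) θ_c / [X (1 + k_d θ_c)] = 0.494 × 1430 × (1390 − 6.41) × 21.4 / [1660 × (1 + 0.0749 × 21.4)] = 2.09×10^7 / 4321 = 4841 m³.

V ≈ 4840 m³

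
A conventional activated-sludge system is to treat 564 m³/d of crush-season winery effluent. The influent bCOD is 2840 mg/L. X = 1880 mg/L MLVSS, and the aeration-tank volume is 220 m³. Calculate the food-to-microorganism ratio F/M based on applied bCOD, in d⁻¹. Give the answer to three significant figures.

Food-to-microorganism ratio F/M = Q S₀ / (V X) = 564 × 2840 / (220.0 × 1880) = 3.873 d⁻¹.

F/M ≈ 3.87 d⁻¹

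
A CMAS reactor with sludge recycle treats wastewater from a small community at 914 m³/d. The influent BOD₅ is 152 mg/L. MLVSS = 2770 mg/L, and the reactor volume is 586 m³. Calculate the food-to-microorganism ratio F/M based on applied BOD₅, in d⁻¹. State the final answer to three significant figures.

F/M ≈ 0.0856 d⁻¹

Food-to-microorganism ratio F/M = Q S₀ / (V X) = 914 × 152 / (586.0 × 2770) = 0.08559 d⁻¹.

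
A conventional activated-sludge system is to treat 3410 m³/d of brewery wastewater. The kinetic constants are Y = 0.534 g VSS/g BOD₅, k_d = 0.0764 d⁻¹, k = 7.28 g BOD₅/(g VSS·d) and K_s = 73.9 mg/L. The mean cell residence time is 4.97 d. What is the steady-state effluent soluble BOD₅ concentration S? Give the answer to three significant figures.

For a completely mixed reactor with recycle the Lawrence–McCarty relation gives S = K_s·(1 + k_d·θ_c) / [θ_c·(Y·k − k_d) − 1] = 73.9 × (1 + 0.0764 × 4.97) / [4.97 × (0.534 × 7.28 − 0.0764) − 1] = 102.0 / 17.94 = 5.683 mg/L.

S ≈ 5.68 mg/L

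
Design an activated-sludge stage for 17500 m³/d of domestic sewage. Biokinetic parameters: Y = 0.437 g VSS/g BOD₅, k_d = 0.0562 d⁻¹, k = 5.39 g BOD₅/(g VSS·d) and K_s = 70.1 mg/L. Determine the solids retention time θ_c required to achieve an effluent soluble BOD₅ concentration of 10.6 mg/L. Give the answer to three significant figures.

At the target effluent, Y k S/(K_s+S) = 0.437×5.39×10.6/80.70 = 0.3094 d⁻¹.
Then 1/θ_c = μ − k_d = 0.3094 − 0.0562 = 0.2532 d⁻¹, giving θ_c = 3.950 d.

θ_c ≈ 3.95 d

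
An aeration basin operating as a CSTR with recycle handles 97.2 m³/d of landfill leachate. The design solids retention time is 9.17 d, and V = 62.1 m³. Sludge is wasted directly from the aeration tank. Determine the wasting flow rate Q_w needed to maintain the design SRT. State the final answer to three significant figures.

With mixed-liquor wasting, θ_c = V/Q_w, so Q_w = V/θ_c = 62.10/9.17 = 6.772 m³/d.

Q_w ≈ 6.77 m³/d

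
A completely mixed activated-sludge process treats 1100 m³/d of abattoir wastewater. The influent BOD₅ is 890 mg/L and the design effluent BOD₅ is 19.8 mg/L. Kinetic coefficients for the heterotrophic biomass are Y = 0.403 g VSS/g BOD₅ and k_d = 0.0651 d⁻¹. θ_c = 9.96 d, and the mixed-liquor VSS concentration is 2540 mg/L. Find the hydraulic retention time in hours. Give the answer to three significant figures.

From the SRT design equation V = Y Q (S₀−S) θ_c / [X (1 + k_d θ_c)] = 0.403 × 1100 × (890 − 19.8) × 9.96 / [2540 × (1 + 0.0651 × 9.96)] = 3.84×10^6 / 4187 = 917.7 m³.
τ = V/Q = 917.7/1100 = 0.8342 d, or 20.02 h.

τ ≈ 20.0 h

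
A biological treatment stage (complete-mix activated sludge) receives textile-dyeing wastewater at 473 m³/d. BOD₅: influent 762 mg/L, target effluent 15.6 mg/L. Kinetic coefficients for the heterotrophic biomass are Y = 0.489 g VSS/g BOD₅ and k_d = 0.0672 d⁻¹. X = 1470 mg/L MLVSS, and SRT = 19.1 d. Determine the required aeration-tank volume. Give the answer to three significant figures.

Steady-state biomass mass balance: V·X·(1 + k_d·θ_c) = Y·Q·(S₀ − S)·θ_c, so V = 0.489 × 473 × (762 − 15.6) × 19.1 / [1470 × (1 + 0.0672 × 19.1)] = 3.3×10^6 / 3357 = 982.3 m³.

V ≈ 982 m³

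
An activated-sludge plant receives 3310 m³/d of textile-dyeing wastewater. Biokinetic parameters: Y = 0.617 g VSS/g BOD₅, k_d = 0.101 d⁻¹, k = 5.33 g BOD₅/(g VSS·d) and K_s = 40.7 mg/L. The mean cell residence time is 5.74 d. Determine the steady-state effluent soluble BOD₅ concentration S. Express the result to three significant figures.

From the Monod/SRT balance for a CMAS, S = K_s·(1+k_d θ_c)/[θ_c·(Y k − k_d) − 1] = 40.7 × (1 + 0.101 × 5.74) / [5.74 × (0.617 × 5.33 − 0.101) − 1] = 64.30 / 17.30 = 3.717 mg/L.

S ≈ 3.72 mg/L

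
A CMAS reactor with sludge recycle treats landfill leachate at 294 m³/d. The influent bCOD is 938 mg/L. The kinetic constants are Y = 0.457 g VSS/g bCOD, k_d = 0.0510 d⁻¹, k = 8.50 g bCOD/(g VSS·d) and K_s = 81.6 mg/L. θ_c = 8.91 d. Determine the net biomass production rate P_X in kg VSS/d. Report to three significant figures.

From the Monod/SRT balance for a CMAS, S = K_s·(1+k_d θ_c)/[θ_c·(Y k − k_d) − 1] = 81.6 × (1 + 0.0510 × 8.91) / [8.91 × (0.457 × 8.50 − 0.0510) − 1] = 118.7 / 33.16 = 3.579 mg/L.
Y_obs = Y / (1 + k_d θ_c) = 0.457 / (1 + 0.0510 × 8.91) = 0.457 / 1.454 = 0.3142.
ΔS = 938 − 3.58 = 934.4 mg/L, so the substrate removal rate is 294 × 934.4/1000 = 274.7 kg bCOD/d.
Net biomass production P_X = Y_obs × Q·(S₀ − S) = 0.3142 × 274.7 = 86.32 kg VSS/d.

P_X ≈ 86.3 kg VSS/d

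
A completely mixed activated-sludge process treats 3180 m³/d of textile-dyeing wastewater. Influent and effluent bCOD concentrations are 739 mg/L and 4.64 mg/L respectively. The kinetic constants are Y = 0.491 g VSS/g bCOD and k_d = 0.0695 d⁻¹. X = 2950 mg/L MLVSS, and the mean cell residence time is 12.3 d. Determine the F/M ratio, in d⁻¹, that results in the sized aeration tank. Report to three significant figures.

F/M ≈ 0.309 d⁻¹

From the SRT design equation V = Y Q (S₀−S) θ_c / [X (1 + k_d θ_c)] = 0.491 × 3180 × (739 − 4.64) × 12.3 / [2950 × (1 + 0.0695 × 12.3)] = 1.41×10^7 / 5472 = 2577 m³.
Food-to-microorganism ratio F/M = Q S₀ / (V X) = 3180 × 739 / (2577 × 2950) = 0.3091 d⁻¹.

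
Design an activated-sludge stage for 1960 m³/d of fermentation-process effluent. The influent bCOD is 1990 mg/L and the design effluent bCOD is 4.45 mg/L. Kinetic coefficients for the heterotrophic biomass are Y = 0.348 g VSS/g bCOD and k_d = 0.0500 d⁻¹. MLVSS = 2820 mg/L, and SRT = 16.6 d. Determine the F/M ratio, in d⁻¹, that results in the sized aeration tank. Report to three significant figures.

Steady-state biomass mass balance: V·X·(1 + k_d·θ_c) = Y·Q·(S₀ − S)·θ_c, so V = 0.348 × 1960 × (1990 − 4.45) × 16.6 / [2820 × (1 + 0.0500 × 16.6)] = 2.25×10^7 / 5161 = 4356 m³.
Food-to-microorganism ratio F/M = Q S₀ / (V X) = 1960 × 1990 / (4356 × 2820) = 0.3175 d⁻¹.

F/M ≈ 0.317 d⁻¹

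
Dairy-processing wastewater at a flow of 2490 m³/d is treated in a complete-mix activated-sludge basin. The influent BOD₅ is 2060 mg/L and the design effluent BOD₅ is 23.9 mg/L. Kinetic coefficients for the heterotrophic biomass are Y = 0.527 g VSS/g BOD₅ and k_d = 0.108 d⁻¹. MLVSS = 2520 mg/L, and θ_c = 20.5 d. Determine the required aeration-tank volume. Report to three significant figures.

V ≈ 6760 m³

Steady-state biomass mass balance: V·X·(1 + k_d·θ_c) = Y·Q·(S₀ − S)·θ_c, so V = 0.527 × 2490 × (2060 − 23.9) × 20.5 / [2520 × (1 + 0.108 × 20.5)] = 5.48×10^7 / 8099 = 6763 m³.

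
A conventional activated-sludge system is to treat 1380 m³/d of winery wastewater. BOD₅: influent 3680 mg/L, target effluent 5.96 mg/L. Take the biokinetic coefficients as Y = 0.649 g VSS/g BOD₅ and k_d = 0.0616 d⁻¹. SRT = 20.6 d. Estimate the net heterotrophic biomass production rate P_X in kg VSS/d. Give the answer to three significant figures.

Y_obs = Y / (1 + k_d θ_c) = 0.649 / (1 + 0.0616 × 20.6) = 0.649 / 2.269 = 0.2860.
Mass of BOD₅ removed per day: Q(S₀ − S) = 1380 × 3674 g/m³ = 5070 kg/d.
P_X = Y_obs · Q(S₀ − S) = 0.2860 × 5070 = 1450 kg VSS/d.

P_X ≈ 1450 kg VSS/d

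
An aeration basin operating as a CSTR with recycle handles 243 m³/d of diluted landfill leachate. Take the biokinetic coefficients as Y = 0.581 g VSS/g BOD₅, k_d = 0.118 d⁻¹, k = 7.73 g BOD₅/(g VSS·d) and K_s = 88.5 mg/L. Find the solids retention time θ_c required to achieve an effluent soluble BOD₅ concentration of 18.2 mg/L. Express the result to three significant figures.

Specific growth rate at S = 18.2 mg/L: μ = YkS/(K_s+S) = 0.581·7.73·18.2/(88.5+18.2) = 0.7661 d⁻¹.
Then 1/θ_c = μ − k_d = 0.7661 − 0.118 = 0.6481 d⁻¹, giving θ_c = 1.543 d.

θ_c ≈ 1.54 d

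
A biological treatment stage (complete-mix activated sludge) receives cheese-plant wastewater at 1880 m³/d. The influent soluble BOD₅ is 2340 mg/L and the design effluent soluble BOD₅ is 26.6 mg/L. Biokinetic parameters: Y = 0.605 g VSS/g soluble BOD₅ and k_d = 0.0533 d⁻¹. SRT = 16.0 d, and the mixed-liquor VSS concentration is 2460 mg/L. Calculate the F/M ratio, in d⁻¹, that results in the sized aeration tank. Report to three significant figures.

Rearranging the biomass balance for a CMAS with decay, V = Y·Q·ΔS·θ_c / [X·(1+k_d θ_c)] = 0.605 × 1880 × (2340 − 26.6) × 16.0 / [2460 × (1 + 0.0533 × 16.0)] = 4.21×10^7 / 4558 = 9237 m³.
Food-to-microorganism ratio F/M = Q S₀ / (V X) = 1880 × 2340 / (9237 × 2460) = 0.1936 d⁻¹.

F/M ≈ 0.194 d⁻¹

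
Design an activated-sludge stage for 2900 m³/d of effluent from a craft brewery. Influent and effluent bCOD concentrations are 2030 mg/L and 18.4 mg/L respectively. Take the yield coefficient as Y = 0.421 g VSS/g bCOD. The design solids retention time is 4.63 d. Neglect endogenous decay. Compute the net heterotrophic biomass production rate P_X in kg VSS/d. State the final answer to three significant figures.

With endogenous decay neglected, the observed yield equals the true yield: Y_obs = Y = 0.421 g VSS/g bCOD.
ΔS = 2030 − 18.4 = 2012 mg/L, so the substrate removal rate is 2900 × 2012/1000 = 5834 kg bCOD/d.
Net biomass production P_X = Y_obs × Q·(S₀ − S) = 0.4210 × 5834 = 2456 kg VSS/d.

P_X ≈ 2460 kg VSS/d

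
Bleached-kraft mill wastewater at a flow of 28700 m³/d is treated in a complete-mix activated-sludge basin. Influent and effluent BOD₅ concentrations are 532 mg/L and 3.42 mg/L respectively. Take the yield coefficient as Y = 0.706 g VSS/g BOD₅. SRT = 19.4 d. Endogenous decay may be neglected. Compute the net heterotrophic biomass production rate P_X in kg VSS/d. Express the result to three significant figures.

P_X ≈ 10700 kg VSS/d

With endogenous decay neglected, the observed yield equals the true yield: Y_obs = Y = 0.706 g VSS/g BOD₅.
Mass of BOD₅ removed per day: Q(S₀ − S) = 28700 × 528.6 g/m³ = 15170 kg/d.
So the net sludge growth is P_X = 0.7060 × 15170 = 10710 kg VSS/d.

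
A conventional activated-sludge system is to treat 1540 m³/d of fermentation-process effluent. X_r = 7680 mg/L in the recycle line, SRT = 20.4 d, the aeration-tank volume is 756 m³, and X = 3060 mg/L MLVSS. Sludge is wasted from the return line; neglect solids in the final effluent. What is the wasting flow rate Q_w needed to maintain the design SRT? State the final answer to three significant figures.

Q_w ≈ 14.8 m³/d

Wasting from the return line (neglecting effluent solids): Q_w = V·X / (θ_c·X_r) = 756.0 × 3060 / (20.4 × 7680) = 14.77 m³/d.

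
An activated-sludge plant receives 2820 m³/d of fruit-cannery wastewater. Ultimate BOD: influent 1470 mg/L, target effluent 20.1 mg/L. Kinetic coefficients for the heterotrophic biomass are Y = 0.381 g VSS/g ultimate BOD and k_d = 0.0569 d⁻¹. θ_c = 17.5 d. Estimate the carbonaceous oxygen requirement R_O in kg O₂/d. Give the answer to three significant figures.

R_O ≈ 2980 kg O₂/d

Correct the yield for decay: Y_obs = Y/(1 + k_d θ_c) = 0.381 / (1 + 0.0569 × 17.5) = 0.381 / 1.996 = 0.1909.
ΔS = 1470 − 20.1 = 1450 mg/L, so the substrate removal rate is 2820 × 1450/1000 = 4089 kg ultimate BOD/d.
P_X = Y_obs·Q·(S₀ − S) = 0.1909 × 4089 = 780.6 kg VSS/d.
Carbonaceous O₂ demand = substrate oxidised − cell-mass equivalent = 4089 − 1.42 × 780.6 = 2980 kg O₂/d.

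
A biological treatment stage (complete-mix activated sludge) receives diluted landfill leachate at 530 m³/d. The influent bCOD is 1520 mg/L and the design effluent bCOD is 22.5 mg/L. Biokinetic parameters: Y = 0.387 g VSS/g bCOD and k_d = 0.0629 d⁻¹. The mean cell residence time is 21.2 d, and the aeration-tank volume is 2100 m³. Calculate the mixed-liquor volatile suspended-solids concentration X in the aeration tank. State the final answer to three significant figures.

X = Y·Q·ΔS·θ_c / [V·(1 + k_d θ_c)] = 0.387 × 530 × (1520 − 22.5) × 21.2 / [2100 × (1 + 0.0629 × 21.2)] = 1329 mg/L.

X ≈ 1330 mg/L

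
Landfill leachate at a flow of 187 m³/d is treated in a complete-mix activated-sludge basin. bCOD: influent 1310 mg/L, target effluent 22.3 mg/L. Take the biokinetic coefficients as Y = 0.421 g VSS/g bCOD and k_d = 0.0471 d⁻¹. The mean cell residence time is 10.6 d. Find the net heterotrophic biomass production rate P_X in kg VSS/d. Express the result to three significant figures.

Y_obs = Y / (1 + k_d θ_c) = 0.421 / (1 + 0.0471 × 10.6) = 0.421 / 1.499 = 0.2808.
Q·(S₀ − S) = 187 × (1310 − 22.3) × 10⁻³ = 240.8 kg/d removed.
Biomass produced: P_X = Y_obs·Q·ΔS = 0.2808 × 240.8 ≈ 67.62 kg VSS/d.

P_X ≈ 67.6 kg VSS/d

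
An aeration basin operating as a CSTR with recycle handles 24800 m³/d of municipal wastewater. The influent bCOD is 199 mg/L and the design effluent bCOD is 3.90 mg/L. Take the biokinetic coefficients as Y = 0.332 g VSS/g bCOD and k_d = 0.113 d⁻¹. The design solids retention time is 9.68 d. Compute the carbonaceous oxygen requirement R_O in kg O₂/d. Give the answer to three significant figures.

R_O ≈ 3750 kg O₂/d

Observed yield with endogenous decay: Y_obs = Y / (1 + k_d·θ_c) = 0.332 / (1 + 0.113 × 9.68) = 0.332 / 2.094 = 0.1586 g VSS/g bCOD.
ΔS = 199 − 3.90 = 195.1 mg/L, so the substrate removal rate is 24800 × 195.1/1000 = 4838 kg bCOD/d.
Net sludge production P_X = 0.1586 × 4838 = 767.2 kg VSS/d.
Carbonaceous O₂ demand = substrate oxidised − cell-mass equivalent = 4838 − 1.42 × 767.2 = 3749 kg O₂/d.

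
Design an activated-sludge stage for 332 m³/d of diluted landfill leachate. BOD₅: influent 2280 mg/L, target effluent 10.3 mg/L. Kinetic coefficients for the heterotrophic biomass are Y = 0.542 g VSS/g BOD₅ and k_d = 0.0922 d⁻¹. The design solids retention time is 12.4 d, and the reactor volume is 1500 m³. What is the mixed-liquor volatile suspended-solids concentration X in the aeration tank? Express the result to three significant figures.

X ≈ 1580 mg/L

X = Y·Q·ΔS·θ_c / [V·(1 + k_d θ_c)] = 0.542 × 332 × (2280 − 10.3) × 12.4 / [1500 × (1 + 0.0922 × 12.4)] = 1575 mg/L.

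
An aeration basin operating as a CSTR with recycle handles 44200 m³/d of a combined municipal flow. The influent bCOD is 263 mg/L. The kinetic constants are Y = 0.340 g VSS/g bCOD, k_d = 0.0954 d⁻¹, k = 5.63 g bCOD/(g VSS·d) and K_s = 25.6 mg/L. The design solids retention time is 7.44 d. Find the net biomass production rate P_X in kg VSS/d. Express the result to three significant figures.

From the Monod/SRT balance for a CMAS, S = K_s·(1+k_d θ_c)/[θ_c·(Y k − k_d) − 1] = 25.6 × (1 + 0.0954 × 7.44) / [7.44 × (0.340 × 5.63 − 0.0954) − 1] = 43.77 / 12.53 = 3.493 mg/L.
Observed yield with endogenous decay: Y_obs = Y / (1 + k_d·θ_c) = 0.340 / (1 + 0.0954 × 7.44) = 0.340 / 1.710 = 0.1989 g VSS/g bCOD.
Substrate removed = Q·(S₀ − S) = 44200 m³/d × (263 − 3.49) g/m³ = 1.15×10^7 g/d = 11470 kg/d.
Net biomass production P_X = Y_obs × Q·(S₀ − S) = 0.1989 × 11470 = 2281 kg VSS/d.

P_X ≈ 2280 kg VSS/d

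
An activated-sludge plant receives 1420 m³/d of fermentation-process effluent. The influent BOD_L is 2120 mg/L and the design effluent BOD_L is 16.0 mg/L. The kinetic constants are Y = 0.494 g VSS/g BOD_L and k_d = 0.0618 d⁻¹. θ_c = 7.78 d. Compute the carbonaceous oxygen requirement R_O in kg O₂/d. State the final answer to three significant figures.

The observed yield is Y_obs = Y/(1 + k_d·θ_c) = 0.494 / (1 + 0.0618 × 7.78) = 0.494 / 1.481 = 0.3336 g VSS per g BOD_L removed.
Mass of BOD_L removed per day: Q(S₀ − S) = 1420 × 2104 g/m³ = 2988 kg/d.
Biomass synthesised: P_X = Y_obs × 2988 = 996.7 kg VSS/d.
Carbonaceous O₂ demand = substrate oxidised − cell-mass equivalent = 2988 − 1.42 × 996.7 = 1572 kg O₂/d.

R_O ≈ 1570 kg O₂/d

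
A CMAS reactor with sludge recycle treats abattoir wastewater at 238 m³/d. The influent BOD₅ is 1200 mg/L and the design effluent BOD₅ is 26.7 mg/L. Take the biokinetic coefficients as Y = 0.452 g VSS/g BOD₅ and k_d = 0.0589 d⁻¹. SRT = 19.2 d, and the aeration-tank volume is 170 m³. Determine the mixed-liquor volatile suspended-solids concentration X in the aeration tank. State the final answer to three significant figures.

From V·X·(1 + k_d·θ_c) = Y·Q·(S₀ − S)·θ_c: X = 0.452 × 238 × (1200 − 26.7) × 19.2 / [170 × (1 + 0.0589 × 19.2)] = 6690 mg/L.

X ≈ 6690 mg/L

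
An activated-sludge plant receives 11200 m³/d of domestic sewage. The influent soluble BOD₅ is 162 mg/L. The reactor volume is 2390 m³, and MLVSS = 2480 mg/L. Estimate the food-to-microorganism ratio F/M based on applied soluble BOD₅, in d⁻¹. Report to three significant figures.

Food-to-microorganism ratio F/M = Q S₀ / (V X) = 11200 × 162 / (2390 × 2480) = 0.3061 d⁻¹.

F/M ≈ 0.306 d⁻¹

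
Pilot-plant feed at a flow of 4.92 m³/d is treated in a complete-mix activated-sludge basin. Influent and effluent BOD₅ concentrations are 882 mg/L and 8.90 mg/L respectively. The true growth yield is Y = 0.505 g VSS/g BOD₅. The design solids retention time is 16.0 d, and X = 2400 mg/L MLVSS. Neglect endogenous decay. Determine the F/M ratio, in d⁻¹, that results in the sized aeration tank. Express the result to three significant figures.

V·X = Y·Q·ΔS·θ_c gives V = 0.505 × 4.92 × (882 − 8.90) × 16.0 / 2400 = 14.46 m³.
F/M = applied load / biomass = Q·S₀/(V·X) = 4.92 × 882 / (14.46 × 2400) = 0.1250 d⁻¹.

F/M ≈ 0.125 d⁻¹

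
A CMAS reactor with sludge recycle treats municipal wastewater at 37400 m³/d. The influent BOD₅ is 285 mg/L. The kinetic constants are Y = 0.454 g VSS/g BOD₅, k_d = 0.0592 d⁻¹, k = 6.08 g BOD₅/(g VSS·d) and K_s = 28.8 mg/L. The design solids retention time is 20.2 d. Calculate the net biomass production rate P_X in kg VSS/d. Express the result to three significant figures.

For a completely mixed reactor with recycle the Lawrence–McCarty relation gives S = K_s·(1 + k_d·θ_c) / [θ_c·(Y·k − k_d) − 1] = 28.8 × (1 + 0.0592 × 20.2) / [20.2 × (0.454 × 6.08 − 0.0592) − 1] = 63.24 / 53.56 = 1.181 mg/L.
Observed yield with endogenous decay: Y_obs = Y / (1 + k_d·θ_c) = 0.454 / (1 + 0.0592 × 20.2) = 0.454 / 2.196 = 0.2068 g VSS/g BOD₅.
Q·(S₀ − S) = 37400 × (285 − 1.18) × 10⁻³ = 10615 kg/d removed.
So the net sludge growth is P_X = 0.2068 × 10615 = 2195 kg VSS/d.

P_X ≈ 2190 kg VSS/d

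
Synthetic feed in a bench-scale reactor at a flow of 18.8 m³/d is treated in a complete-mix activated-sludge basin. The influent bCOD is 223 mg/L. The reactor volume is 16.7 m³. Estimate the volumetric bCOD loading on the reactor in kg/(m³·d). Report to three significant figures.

L_v ≈ 0.251 kg bCOD/(m³·d)

L_v = Q S₀ / V = 18.8 × 223 × 10⁻³ / 16.70 = 0.2510 kg/(m³·d).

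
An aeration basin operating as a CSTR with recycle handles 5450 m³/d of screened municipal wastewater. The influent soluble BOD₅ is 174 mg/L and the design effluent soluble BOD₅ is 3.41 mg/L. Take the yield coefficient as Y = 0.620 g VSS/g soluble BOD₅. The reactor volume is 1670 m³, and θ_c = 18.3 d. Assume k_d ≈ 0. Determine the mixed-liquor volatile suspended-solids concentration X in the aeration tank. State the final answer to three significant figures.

X = Y·Q·ΔS·θ_c / V = 0.620 × 5450 × (174 − 3.41) × 18.3 / 1670 = 6316 mg/L.

X ≈ 6320 mg/L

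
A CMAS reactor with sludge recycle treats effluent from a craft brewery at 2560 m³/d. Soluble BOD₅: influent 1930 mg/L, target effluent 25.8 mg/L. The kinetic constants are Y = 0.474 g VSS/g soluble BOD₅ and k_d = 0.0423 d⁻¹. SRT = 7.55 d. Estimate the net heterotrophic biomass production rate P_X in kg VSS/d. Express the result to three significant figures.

The observed yield is Y_obs = Y/(1 + k_d·θ_c) = 0.474 / (1 + 0.0423 × 7.55) = 0.474 / 1.319 = 0.3593 g VSS per g soluble BOD₅ removed.
Mass of soluble BOD₅ removed per day: Q(S₀ − S) = 2560 × 1904 g/m³ = 4875 kg/d.
Net biomass production P_X = Y_obs × Q·(S₀ − S) = 0.3593 × 4875 = 1751 kg VSS/d.

P_X ≈ 1750 kg VSS/d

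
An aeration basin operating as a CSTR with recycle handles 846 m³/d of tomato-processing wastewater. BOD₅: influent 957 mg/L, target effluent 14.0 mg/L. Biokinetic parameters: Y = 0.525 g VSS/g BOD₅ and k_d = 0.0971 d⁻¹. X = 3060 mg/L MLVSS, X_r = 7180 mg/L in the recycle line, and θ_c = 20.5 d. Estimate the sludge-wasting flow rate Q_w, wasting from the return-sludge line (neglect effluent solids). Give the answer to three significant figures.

Q_w ≈ 19.5 m³/d

From the SRT design equation V = Y Q (S₀−S) θ_c / [X (1 + k_d θ_c)] = 0.525 × 846 × (957 − 14.0) × 20.5 / [3060 × (1 + 0.0971 × 20.5)] = 8.59×10^6 / 9151 = 938.3 m³.
θ_c = V·X/(Q_w·X_r) when wasting from the recycle, so Q_w = V·X/(θ_c·X_r) = 938.3 × 3060 / (20.5 × 7180) = 19.51 m³/d.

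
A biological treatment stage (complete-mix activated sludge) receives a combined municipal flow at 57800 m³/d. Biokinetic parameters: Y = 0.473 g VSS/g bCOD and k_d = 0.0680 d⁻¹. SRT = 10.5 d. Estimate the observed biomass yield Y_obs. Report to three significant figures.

Y_obs ≈ 0.276 g VSS/g bCOD

The observed yield is Y_obs = Y/(1 + k_d·θ_c) = 0.473 / (1 + 0.0680 × 10.5) = 0.473 / 1.714 = 0.2760 g VSS per g bCOD removed.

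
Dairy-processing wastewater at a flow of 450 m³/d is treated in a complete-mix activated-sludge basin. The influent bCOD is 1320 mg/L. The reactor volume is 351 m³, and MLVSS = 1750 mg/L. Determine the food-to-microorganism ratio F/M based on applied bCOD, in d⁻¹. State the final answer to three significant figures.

F/M ≈ 0.967 d⁻¹

Food-to-microorganism ratio F/M = Q S₀ / (V X) = 450 × 1320 / (351.0 × 1750) = 0.9670 d⁻¹.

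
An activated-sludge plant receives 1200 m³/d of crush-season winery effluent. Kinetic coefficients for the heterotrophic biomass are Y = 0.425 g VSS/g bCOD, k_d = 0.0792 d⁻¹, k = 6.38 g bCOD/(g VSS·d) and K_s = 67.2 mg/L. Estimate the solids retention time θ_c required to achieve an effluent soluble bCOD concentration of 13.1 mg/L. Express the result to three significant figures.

θ_c ≈ 2.75 d

Specific growth rate at S = 13.1 mg/L: μ = YkS/(K_s+S) = 0.425·6.38·13.1/(67.2+13.1) = 0.4423 d⁻¹.
θ_c = 1/(μ − k_d) = 1/(0.4423 − 0.0792) = 1/0.3631 = 2.754 d.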